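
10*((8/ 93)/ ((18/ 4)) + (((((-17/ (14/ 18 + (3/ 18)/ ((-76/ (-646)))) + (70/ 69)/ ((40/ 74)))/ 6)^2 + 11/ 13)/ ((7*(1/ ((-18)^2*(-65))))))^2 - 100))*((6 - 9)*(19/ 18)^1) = -408171622604052180950929595/ 437911554697453296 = -932086897.97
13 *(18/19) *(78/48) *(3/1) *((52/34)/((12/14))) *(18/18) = 138411/1292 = 107.13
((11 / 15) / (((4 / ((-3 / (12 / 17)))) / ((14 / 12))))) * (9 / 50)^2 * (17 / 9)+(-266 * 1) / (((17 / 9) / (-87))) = 12251.59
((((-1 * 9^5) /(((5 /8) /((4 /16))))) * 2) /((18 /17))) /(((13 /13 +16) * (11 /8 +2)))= -3888 /5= -777.60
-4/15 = -0.27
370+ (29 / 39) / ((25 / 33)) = 120569 / 325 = 370.98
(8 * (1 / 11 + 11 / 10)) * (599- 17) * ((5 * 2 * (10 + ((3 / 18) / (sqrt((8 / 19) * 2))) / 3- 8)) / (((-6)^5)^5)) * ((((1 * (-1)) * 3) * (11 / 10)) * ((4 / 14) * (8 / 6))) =12707 * sqrt(19) / 373147530392827330560 + 12707 / 2591302294394634240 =0.00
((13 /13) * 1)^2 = 1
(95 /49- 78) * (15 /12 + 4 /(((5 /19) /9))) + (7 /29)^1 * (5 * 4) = -298279963 /28420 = -10495.42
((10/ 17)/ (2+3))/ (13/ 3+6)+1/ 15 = 617/ 7905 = 0.08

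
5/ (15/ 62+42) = 310/ 2619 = 0.12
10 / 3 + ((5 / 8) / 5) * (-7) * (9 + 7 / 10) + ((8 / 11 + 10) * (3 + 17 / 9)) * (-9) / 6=-20117 / 240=-83.82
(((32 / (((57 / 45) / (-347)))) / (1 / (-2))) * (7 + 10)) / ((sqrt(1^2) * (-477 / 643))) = -1213778240 / 3021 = -401780.28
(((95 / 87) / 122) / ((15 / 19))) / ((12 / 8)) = 361 / 47763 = 0.01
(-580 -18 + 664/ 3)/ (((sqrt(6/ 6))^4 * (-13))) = 1130/ 39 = 28.97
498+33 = 531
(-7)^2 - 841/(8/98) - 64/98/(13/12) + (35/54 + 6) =-704966693/68796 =-10247.20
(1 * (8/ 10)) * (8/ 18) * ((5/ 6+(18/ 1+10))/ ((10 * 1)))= 692/ 675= 1.03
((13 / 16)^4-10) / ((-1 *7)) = 626799 / 458752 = 1.37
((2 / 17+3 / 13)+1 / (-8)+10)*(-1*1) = -18075 / 1768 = -10.22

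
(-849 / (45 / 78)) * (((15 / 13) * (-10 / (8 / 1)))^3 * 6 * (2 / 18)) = 7959375 / 2704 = 2943.56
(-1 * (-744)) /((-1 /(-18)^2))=-241056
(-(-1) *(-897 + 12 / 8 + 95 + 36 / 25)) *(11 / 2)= -439483 / 100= -4394.83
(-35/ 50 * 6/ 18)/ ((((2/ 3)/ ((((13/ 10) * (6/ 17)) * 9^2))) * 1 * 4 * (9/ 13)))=-4.70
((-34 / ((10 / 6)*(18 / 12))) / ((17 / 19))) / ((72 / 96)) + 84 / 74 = -10618 / 555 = -19.13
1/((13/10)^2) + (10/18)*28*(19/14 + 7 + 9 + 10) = 648170/1521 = 426.15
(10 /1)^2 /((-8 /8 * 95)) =-20 /19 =-1.05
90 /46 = 45 /23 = 1.96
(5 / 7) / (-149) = -5 / 1043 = -0.00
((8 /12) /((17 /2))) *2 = 0.16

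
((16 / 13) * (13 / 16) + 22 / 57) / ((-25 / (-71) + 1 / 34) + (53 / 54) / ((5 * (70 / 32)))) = 300361950 / 102129959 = 2.94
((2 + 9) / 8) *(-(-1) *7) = 77 / 8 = 9.62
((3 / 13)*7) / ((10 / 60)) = 126 / 13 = 9.69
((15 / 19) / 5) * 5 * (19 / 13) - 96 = -94.85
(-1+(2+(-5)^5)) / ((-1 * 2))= 1562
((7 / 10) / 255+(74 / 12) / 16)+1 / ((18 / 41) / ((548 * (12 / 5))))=122241757 / 40800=2996.12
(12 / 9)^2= 16 / 9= 1.78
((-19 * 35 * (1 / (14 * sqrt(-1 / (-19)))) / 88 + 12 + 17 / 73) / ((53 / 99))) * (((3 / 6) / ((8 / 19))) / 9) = 186637 / 61904-1805 * sqrt(19) / 13568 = 2.44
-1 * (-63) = 63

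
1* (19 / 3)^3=6859 / 27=254.04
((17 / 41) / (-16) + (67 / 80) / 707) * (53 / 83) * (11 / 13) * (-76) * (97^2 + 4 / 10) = 82105260633 / 8592575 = 9555.37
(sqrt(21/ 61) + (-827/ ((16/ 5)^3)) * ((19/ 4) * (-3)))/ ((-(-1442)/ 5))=5 * sqrt(1281)/ 87962 + 29461875/ 23625728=1.25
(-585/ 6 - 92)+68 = -243/ 2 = -121.50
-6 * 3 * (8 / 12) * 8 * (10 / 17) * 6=-5760 / 17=-338.82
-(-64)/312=0.21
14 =14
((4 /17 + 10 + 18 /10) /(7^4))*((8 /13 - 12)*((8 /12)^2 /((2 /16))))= -1614976 /7959315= -0.20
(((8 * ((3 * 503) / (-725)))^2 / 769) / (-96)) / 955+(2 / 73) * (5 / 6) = 1929749405549 / 84537585440625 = 0.02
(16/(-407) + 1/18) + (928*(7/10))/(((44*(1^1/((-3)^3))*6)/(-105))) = 51104963/7326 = 6975.83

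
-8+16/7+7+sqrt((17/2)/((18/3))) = sqrt(51)/6+9/7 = 2.48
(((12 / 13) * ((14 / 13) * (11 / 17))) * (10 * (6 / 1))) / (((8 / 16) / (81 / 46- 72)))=-358253280 / 66079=-5421.59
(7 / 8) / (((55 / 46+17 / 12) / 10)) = 345 / 103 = 3.35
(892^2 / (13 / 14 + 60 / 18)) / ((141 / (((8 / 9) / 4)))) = 22278592 / 75717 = 294.24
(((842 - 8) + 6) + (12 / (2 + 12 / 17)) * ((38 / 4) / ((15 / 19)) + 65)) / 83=135887 / 9545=14.24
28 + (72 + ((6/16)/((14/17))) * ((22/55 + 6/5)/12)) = 28017/280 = 100.06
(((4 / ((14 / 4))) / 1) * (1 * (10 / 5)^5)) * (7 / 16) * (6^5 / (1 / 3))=373248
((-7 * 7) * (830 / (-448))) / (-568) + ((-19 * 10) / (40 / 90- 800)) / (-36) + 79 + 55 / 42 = 7861706963 / 98095872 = 80.14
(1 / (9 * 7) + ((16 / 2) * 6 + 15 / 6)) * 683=4347295 / 126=34502.34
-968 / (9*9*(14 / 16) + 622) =-7744 / 5543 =-1.40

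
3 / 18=0.17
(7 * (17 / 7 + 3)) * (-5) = -190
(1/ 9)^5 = 1/ 59049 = 0.00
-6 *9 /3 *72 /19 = -1296 /19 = -68.21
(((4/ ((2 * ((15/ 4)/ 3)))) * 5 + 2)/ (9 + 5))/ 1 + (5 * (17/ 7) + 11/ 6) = 617/ 42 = 14.69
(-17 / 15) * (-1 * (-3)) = -17 / 5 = -3.40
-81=-81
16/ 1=16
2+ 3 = 5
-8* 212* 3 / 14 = -2544 / 7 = -363.43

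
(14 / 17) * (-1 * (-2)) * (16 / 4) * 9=1008 / 17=59.29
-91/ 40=-2.28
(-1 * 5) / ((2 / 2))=-5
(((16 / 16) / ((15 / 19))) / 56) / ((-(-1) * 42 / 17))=0.01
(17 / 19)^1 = 17 / 19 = 0.89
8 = 8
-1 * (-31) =31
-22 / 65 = -0.34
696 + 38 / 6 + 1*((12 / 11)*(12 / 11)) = 255379 / 363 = 703.52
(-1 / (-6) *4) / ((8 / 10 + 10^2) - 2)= 5 / 741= 0.01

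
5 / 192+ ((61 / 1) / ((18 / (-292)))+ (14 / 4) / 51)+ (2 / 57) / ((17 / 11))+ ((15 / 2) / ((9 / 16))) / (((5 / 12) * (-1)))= -190036531 / 186048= -1021.44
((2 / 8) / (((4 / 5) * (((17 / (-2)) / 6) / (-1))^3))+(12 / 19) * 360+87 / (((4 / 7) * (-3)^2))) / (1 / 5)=1368812405 / 1120164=1221.98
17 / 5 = 3.40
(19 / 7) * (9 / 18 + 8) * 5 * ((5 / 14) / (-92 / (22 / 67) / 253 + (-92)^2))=195415 / 40141192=0.00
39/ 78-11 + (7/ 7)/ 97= -2035/ 194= -10.49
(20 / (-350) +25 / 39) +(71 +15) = 118187 / 1365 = 86.58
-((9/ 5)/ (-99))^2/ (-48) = 1/ 145200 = 0.00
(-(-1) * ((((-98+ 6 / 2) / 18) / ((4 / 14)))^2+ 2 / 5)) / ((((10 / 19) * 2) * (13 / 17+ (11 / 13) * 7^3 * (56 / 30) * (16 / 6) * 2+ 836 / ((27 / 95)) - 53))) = 9295397683 / 165509917440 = 0.06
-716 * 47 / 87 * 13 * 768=-3861857.10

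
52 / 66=26 / 33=0.79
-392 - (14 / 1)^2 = -588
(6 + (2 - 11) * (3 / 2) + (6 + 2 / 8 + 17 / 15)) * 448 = -784 / 15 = -52.27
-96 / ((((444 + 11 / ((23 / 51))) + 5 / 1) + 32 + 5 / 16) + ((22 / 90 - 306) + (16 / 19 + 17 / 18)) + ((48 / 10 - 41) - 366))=30205440 / 63074371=0.48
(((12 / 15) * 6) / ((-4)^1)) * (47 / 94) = -0.60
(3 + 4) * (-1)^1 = -7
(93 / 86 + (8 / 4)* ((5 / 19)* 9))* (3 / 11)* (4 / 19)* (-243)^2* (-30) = -101048191740 / 170753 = -591779.89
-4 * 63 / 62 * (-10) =1260 / 31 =40.65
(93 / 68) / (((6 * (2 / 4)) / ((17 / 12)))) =31 / 48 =0.65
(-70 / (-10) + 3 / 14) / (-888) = -101 / 12432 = -0.01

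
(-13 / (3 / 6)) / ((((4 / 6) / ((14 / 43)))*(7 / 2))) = -156 / 43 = -3.63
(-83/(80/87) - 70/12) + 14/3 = -21943/240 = -91.43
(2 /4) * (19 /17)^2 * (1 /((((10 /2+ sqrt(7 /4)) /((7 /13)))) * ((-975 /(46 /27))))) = -232484 /1839596265+ 116242 * sqrt(7) /9197981325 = -0.00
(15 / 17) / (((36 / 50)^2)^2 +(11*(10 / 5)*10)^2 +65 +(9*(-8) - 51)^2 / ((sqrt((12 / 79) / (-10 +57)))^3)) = -2366468200125000000 / 375214069495961184839109271729 +38095416259765625000*sqrt(11139) / 375214069495961184839109271729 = 0.00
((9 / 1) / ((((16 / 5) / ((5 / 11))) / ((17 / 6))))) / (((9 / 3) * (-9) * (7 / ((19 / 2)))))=-8075 / 44352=-0.18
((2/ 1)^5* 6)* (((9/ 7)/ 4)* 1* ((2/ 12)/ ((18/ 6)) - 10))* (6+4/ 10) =-137472/ 35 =-3927.77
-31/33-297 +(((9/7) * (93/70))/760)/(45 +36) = -297.94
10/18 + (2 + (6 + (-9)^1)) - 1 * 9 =-85/9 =-9.44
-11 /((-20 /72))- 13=133 /5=26.60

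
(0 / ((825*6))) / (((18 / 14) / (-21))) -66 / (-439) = 66 / 439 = 0.15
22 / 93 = 0.24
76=76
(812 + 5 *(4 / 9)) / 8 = 916 / 9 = 101.78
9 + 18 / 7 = 81 / 7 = 11.57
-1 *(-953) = 953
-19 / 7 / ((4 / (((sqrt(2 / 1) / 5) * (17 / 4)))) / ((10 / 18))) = -323 * sqrt(2) / 1008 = -0.45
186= 186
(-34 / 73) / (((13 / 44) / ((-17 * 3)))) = 76296 / 949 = 80.40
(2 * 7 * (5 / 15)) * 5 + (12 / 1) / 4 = 79 / 3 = 26.33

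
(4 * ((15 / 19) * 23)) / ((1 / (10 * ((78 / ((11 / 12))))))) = 12916800 / 209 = 61802.87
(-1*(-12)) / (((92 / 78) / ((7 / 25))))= 1638 / 575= 2.85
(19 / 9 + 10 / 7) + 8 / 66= 2537 / 693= 3.66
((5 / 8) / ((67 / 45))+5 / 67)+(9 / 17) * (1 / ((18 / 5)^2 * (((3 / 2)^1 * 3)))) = 371605 / 738072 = 0.50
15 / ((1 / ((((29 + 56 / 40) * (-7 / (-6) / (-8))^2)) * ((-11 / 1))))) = -10241 / 96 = -106.68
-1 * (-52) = 52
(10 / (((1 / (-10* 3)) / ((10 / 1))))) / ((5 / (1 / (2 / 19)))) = -5700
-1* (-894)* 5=4470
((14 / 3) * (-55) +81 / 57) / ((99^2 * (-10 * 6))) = 14549 / 33519420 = 0.00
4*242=968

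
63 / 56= 9 / 8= 1.12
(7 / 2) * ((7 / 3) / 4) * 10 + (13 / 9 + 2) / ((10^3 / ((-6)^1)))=5099 / 250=20.40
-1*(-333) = 333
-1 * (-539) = 539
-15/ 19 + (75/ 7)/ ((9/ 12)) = 13.50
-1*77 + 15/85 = -1306/17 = -76.82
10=10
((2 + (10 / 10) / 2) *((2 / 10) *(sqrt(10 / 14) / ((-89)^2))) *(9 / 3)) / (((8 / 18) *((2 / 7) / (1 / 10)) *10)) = 27 *sqrt(35) / 12673600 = 0.00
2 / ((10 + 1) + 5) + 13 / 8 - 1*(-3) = 19 / 4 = 4.75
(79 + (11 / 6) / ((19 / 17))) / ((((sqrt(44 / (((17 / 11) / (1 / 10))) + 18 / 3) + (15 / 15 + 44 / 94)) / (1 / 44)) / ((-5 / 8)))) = 145637725 / 579541952 - 3501265 * sqrt(3995) / 434656464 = -0.26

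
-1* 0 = 0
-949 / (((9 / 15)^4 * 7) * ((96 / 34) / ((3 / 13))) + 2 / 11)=-110914375 / 1318546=-84.12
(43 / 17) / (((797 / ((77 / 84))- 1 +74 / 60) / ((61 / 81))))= 288530 / 131731623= 0.00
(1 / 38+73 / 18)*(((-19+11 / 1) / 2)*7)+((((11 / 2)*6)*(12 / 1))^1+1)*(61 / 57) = 53107 / 171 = 310.57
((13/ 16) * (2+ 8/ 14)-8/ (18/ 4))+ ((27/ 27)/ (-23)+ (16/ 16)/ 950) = 1481621/ 5506200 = 0.27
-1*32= -32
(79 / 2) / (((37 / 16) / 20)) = 12640 / 37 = 341.62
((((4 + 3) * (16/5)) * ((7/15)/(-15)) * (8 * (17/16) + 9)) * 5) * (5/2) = -1372/9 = -152.44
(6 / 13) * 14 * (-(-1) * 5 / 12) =35 / 13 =2.69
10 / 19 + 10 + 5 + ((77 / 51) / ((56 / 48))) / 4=10239 / 646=15.85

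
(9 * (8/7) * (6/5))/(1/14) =864/5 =172.80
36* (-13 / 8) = -117 / 2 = -58.50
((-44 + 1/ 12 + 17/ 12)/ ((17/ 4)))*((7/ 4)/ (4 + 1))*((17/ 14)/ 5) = -17/ 20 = -0.85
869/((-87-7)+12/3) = -869/90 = -9.66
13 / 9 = 1.44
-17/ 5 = -3.40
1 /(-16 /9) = -9 /16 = -0.56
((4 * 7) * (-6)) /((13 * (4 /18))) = -756 /13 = -58.15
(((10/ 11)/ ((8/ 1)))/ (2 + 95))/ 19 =5/ 81092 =0.00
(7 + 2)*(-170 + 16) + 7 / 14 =-2771 / 2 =-1385.50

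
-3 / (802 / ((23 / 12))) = -23 / 3208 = -0.01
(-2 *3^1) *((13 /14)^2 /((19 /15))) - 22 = -48569 /1862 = -26.08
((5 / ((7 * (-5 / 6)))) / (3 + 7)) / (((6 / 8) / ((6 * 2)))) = -48 / 35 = -1.37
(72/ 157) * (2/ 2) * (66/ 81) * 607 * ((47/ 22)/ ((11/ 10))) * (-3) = -1321.55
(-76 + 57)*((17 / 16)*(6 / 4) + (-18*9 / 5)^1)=93651 / 160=585.32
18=18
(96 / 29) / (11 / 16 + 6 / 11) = 16896 / 6293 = 2.68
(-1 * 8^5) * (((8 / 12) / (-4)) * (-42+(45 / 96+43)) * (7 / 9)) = 6238.81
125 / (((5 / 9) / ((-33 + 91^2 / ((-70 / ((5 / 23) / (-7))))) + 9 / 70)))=-1057680 / 161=-6569.44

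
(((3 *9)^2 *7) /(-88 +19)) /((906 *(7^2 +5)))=-21 /13892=-0.00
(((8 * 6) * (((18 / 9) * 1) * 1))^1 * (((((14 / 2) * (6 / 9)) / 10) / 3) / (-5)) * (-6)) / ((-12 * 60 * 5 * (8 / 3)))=-7 / 3750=-0.00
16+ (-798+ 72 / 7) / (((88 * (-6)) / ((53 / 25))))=295107 / 15400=19.16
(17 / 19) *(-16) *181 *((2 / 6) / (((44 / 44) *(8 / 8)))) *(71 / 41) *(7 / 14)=-747.85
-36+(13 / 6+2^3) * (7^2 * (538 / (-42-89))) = -818189 / 393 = -2081.91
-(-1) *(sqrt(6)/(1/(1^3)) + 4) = sqrt(6) + 4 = 6.45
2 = 2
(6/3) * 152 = 304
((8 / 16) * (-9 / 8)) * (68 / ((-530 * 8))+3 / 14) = -13239 / 118720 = -0.11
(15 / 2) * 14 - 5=100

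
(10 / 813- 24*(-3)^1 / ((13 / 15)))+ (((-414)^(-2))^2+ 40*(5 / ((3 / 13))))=98293772412451363 / 103493722398768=949.76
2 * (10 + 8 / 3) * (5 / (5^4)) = 76 / 375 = 0.20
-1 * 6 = -6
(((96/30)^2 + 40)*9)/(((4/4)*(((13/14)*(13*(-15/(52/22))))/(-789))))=83242656/17875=4656.93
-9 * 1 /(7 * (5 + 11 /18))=-162 /707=-0.23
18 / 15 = 6 / 5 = 1.20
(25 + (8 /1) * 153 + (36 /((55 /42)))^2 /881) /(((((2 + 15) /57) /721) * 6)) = 45630031552931 /90610850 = 503582.42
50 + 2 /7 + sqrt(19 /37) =sqrt(703) /37 + 352 /7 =51.00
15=15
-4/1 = -4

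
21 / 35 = 3 / 5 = 0.60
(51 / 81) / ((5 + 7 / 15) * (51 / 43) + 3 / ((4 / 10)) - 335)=-7310 / 3726999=-0.00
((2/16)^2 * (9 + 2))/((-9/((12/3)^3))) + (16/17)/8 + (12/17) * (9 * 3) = 2747/153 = 17.95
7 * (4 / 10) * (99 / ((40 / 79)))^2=428176287 / 4000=107044.07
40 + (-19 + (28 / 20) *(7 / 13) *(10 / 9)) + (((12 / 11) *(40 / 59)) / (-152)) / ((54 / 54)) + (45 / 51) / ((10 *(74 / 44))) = 19860282856 / 907475283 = 21.89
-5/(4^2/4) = -5/4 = -1.25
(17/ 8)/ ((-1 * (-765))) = 1/ 360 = 0.00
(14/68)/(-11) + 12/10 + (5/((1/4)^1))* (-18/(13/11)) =-7376483/24310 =-303.43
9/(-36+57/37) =-111/425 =-0.26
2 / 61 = 0.03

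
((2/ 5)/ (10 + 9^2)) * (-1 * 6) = -12/ 455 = -0.03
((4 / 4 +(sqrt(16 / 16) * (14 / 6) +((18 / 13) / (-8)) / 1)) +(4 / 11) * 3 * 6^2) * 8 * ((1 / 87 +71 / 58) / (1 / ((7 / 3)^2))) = 767106025 / 335907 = 2283.69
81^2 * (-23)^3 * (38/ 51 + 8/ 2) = -6439433418/ 17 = -378790201.06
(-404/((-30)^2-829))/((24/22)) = -1111/213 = -5.22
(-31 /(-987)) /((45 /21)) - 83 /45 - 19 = -979 /47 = -20.83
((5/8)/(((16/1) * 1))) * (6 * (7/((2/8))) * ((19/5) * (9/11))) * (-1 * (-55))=1122.19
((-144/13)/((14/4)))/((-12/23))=552/91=6.07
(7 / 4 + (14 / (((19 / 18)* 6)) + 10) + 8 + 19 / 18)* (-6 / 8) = -15743 / 912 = -17.26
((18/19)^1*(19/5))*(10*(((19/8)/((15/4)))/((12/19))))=361/10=36.10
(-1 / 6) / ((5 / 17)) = -17 / 30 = -0.57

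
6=6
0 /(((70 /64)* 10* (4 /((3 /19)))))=0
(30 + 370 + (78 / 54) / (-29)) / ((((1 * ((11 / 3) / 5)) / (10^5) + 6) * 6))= 26096750000 / 2349002871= 11.11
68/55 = 1.24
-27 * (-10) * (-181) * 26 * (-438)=556531560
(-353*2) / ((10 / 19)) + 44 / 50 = -33513 / 25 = -1340.52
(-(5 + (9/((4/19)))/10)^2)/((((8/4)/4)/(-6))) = 412923/400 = 1032.31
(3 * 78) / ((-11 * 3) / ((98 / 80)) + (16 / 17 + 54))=97461 / 11663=8.36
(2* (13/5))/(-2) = -13/5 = -2.60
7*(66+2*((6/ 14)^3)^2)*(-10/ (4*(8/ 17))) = -165033705/ 67228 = -2454.84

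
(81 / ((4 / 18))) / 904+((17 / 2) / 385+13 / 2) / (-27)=112521 / 696080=0.16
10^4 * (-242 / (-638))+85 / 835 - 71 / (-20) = 367753713 / 96860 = 3796.76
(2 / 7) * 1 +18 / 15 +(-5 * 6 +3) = -893 / 35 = -25.51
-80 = -80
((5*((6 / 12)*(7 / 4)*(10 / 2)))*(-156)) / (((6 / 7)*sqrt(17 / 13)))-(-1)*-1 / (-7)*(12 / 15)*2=8 / 35-15925*sqrt(221) / 68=-3481.27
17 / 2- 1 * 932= -1847 / 2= -923.50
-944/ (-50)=18.88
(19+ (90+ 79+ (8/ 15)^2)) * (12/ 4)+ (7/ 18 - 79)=218809/ 450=486.24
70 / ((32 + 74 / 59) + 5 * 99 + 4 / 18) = 37170 / 280621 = 0.13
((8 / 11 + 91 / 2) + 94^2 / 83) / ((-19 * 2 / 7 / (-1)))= 1951621 / 69388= 28.13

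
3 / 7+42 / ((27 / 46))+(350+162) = 583.98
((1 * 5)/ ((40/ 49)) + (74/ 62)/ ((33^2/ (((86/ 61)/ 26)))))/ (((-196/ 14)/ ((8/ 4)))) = -1311786191/ 1499169672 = -0.88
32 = 32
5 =5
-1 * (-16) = 16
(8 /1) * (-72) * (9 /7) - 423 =-8145 /7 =-1163.57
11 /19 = 0.58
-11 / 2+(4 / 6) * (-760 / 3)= -3139 / 18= -174.39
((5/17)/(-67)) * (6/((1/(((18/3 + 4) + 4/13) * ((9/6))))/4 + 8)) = -72/21913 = -0.00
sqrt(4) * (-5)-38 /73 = -768 /73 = -10.52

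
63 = 63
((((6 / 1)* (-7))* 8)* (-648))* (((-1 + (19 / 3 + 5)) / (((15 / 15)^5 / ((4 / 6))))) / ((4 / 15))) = 5624640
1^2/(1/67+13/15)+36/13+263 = 3074195/11518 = 266.90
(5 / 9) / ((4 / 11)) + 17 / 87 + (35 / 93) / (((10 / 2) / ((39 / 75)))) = 1425893 / 809100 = 1.76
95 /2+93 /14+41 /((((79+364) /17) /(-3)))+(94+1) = 447855 /3101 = 144.42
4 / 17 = 0.24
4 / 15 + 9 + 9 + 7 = 379 / 15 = 25.27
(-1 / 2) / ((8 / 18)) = -9 / 8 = -1.12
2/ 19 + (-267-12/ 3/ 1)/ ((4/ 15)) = -1016.14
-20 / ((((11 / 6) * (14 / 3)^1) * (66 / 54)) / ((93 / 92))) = -1.93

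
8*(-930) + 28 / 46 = -171106 / 23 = -7439.39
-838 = -838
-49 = -49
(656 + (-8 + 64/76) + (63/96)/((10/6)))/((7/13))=25657801/21280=1205.72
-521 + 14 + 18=-489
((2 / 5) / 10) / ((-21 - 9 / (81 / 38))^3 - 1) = -729 / 292445300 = -0.00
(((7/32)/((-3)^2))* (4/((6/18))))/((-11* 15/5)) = -7/792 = -0.01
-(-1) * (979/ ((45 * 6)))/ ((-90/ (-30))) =979/ 810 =1.21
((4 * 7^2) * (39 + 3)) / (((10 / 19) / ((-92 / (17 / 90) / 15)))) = -43168608 / 85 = -507865.98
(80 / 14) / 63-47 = -46.91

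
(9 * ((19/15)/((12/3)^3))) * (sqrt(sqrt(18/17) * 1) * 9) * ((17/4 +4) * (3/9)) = 5643 * 17^(3/4) * 2^(1/4) * sqrt(3)/21760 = 4.47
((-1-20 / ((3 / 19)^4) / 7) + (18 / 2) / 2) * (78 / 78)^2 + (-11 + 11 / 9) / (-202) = -526090427 / 114534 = -4593.31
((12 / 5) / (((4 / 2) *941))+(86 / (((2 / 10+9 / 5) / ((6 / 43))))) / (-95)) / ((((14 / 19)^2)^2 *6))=-0.03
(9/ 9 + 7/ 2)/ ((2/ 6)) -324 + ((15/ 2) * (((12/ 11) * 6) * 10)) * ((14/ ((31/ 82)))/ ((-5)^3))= -1554741/ 3410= -455.94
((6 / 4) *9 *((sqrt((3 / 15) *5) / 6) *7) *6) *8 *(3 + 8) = 8316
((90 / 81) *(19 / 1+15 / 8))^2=697225 / 1296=537.98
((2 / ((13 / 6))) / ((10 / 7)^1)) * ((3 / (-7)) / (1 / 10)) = -36 / 13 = -2.77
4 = 4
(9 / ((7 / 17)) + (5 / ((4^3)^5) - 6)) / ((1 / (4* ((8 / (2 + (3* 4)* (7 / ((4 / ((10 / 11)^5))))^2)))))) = 3091360834612173417899 / 98503194020411342848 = 31.38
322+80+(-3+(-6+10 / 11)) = 4333 / 11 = 393.91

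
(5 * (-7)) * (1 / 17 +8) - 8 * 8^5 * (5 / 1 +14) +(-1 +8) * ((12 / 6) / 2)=-84677188 / 17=-4981011.06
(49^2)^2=5764801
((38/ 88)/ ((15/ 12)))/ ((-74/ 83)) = -1577/ 4070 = -0.39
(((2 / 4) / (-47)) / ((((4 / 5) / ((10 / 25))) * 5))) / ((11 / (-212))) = 53 / 2585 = 0.02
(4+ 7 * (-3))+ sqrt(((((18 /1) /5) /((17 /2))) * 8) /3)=-17+ 4 * sqrt(510) /85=-15.94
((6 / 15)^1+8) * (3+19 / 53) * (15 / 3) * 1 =7476 / 53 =141.06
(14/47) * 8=2.38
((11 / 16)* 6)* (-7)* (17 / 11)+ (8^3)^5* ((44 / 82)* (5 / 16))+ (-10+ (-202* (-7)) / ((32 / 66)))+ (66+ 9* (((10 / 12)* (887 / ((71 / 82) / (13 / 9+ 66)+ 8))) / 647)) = 249675361307855022696107 / 42319159748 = 5899818493434.40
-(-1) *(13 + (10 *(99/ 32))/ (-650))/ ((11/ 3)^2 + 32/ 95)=4606911/ 4901728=0.94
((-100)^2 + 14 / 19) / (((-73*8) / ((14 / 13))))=-665049 / 36062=-18.44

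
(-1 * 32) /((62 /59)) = -944 /31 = -30.45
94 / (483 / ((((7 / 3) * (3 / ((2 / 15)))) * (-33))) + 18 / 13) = 100815 / 1186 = 85.00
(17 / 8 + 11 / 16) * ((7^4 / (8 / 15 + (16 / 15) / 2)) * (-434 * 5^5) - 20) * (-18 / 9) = 1099020241575 / 64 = 17172191274.61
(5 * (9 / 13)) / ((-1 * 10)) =-9 / 26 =-0.35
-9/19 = -0.47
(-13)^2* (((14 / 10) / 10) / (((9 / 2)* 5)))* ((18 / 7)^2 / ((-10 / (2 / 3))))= -0.46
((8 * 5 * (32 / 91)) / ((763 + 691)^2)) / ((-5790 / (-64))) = 2048 / 27847664481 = 0.00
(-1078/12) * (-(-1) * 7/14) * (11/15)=-5929/180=-32.94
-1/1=-1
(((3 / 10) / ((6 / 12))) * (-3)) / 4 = -9 / 20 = -0.45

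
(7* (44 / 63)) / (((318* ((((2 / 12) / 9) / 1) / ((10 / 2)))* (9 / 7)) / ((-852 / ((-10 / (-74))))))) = -20355.12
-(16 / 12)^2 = -16 / 9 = -1.78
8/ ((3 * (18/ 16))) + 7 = 253/ 27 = 9.37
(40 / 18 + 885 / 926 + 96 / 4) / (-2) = -13.59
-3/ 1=-3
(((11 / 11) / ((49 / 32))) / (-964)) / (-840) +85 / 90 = 0.94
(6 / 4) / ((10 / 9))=27 / 20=1.35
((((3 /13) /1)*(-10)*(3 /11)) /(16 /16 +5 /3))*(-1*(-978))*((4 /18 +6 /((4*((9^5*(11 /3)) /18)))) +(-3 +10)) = -23600770 /14157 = -1667.07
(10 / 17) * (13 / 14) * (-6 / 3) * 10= -1300 / 119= -10.92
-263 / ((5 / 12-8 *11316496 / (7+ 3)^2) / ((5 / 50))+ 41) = 7890 / 271594549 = 0.00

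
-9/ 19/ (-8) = 9/ 152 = 0.06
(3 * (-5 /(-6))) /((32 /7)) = 35 /64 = 0.55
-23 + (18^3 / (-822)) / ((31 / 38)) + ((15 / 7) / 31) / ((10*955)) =-1799828879 / 56782390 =-31.70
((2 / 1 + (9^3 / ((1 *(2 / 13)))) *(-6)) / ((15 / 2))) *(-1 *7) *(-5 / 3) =-398006 / 9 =-44222.89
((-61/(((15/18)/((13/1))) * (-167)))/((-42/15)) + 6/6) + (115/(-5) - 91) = -134476/1169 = -115.04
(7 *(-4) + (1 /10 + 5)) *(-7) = 1603 /10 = 160.30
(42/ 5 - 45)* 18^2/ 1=-59292/ 5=-11858.40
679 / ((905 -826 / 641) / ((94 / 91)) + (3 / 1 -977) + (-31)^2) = 40912466 / 51931087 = 0.79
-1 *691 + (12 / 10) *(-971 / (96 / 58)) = -55799 / 40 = -1394.98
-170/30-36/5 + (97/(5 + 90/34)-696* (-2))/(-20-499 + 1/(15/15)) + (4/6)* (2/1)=-411113/28860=-14.25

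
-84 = -84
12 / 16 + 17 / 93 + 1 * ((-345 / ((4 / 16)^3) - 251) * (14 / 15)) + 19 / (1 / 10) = -12803827 / 620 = -20651.33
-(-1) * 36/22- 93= -1005/11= -91.36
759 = 759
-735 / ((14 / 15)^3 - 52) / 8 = 1.79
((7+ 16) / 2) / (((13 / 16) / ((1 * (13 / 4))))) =46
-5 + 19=14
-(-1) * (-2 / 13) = -2 / 13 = -0.15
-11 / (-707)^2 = -11 / 499849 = -0.00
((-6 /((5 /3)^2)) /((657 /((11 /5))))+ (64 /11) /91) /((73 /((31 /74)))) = 8027977 /24671271625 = 0.00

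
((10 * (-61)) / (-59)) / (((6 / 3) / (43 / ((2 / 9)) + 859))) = 642025 / 118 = 5440.89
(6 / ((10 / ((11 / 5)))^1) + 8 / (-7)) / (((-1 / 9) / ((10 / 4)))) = -279 / 70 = -3.99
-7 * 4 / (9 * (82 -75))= -4 / 9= -0.44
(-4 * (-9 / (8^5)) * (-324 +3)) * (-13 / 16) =37557 / 131072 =0.29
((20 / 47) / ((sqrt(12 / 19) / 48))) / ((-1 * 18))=-80 * sqrt(57) / 423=-1.43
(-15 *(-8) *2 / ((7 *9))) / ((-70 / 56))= -64 / 21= -3.05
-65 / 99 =-0.66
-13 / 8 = -1.62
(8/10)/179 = 4/895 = 0.00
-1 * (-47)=47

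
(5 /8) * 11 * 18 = 495 /4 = 123.75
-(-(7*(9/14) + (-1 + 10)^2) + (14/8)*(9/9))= 83.75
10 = 10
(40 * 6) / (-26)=-120 / 13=-9.23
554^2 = 306916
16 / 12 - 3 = -5 / 3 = -1.67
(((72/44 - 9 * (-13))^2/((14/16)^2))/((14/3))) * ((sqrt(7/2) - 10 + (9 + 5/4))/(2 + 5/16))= 653961600/1535611 + 1307923200 * sqrt(14)/1535611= 3612.74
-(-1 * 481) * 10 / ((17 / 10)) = 48100 / 17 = 2829.41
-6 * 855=-5130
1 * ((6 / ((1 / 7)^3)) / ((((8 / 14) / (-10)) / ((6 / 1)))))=-216090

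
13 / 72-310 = -22307 / 72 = -309.82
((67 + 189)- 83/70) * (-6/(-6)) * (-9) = -160533/70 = -2293.33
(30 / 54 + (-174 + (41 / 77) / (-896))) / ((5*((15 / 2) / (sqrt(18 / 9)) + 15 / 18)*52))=107696881 / 5314108800 - 323090643*sqrt(2) / 3542739200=-0.11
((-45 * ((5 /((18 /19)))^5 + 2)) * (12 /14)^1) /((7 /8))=-38707942555 /214326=-180603.11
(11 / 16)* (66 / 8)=363 / 64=5.67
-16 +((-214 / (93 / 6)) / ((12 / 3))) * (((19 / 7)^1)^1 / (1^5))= -5505 / 217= -25.37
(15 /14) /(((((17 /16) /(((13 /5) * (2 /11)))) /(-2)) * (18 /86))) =-17888 /3927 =-4.56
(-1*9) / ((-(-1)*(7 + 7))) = -9 / 14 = -0.64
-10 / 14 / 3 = -5 / 21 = -0.24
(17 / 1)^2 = 289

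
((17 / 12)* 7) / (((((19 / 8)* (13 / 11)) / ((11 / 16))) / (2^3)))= 14399 / 741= 19.43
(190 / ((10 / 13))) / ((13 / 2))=38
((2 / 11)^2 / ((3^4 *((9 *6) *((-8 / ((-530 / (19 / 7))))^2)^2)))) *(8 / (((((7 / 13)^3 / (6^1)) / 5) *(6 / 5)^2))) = 9480289632734375 / 3310699705632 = 2863.53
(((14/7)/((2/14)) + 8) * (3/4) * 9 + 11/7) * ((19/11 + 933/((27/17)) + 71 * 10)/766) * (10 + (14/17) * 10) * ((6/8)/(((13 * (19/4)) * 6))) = 271981135/28947906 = 9.40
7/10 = 0.70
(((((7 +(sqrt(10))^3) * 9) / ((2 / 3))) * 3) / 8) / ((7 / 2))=81 / 8 +405 * sqrt(10) / 28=55.87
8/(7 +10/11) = 88/87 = 1.01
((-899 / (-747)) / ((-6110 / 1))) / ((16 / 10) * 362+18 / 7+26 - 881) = 6293 / 8729431542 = 0.00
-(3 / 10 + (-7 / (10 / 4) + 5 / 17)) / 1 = 75 / 34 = 2.21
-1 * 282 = -282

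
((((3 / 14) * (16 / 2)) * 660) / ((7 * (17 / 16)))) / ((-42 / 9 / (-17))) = 190080 / 343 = 554.17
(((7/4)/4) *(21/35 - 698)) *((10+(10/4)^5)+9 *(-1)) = -77059213/2560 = -30101.26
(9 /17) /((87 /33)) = 99 /493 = 0.20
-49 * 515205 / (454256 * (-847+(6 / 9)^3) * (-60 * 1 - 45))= -6491583 / 10384746416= -0.00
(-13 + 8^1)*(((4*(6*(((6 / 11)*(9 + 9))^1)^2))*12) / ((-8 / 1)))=2099520 / 121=17351.40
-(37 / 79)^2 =-1369 / 6241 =-0.22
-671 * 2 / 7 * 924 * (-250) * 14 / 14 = 44286000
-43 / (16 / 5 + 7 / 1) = -215 / 51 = -4.22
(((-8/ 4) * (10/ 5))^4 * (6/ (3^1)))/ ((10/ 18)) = 4608/ 5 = 921.60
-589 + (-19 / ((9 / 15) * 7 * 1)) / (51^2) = -32171864 / 54621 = -589.00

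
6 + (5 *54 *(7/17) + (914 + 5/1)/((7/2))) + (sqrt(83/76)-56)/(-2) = 48522/119-sqrt(1577)/76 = 407.23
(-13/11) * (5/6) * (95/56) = -6175/3696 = -1.67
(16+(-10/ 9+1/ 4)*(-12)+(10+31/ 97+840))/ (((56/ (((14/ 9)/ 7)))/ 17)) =2168401/ 36666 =59.14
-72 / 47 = -1.53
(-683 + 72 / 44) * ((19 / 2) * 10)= -712025 / 11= -64729.55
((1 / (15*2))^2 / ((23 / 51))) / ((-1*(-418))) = 17 / 2884200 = 0.00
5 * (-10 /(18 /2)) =-50 /9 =-5.56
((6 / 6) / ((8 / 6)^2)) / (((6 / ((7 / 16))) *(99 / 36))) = 21 / 1408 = 0.01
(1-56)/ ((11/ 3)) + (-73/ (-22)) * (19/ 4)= 67/ 88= 0.76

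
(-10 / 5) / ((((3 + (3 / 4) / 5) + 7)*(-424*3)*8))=0.00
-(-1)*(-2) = -2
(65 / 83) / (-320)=-13 / 5312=-0.00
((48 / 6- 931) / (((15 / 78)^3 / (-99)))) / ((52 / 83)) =2563490358 / 125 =20507922.86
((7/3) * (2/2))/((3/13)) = 91/9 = 10.11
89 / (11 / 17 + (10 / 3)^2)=13617 / 1799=7.57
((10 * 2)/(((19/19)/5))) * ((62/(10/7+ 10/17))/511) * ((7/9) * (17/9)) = 313565/35478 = 8.84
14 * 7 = 98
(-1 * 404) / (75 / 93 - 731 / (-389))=-2435918 / 16193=-150.43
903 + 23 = 926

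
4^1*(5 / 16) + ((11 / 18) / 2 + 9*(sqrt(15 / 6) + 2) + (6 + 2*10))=59.79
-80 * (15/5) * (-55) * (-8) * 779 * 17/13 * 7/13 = -9789225600/169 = -57924411.83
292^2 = 85264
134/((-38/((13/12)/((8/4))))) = -871/456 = -1.91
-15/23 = -0.65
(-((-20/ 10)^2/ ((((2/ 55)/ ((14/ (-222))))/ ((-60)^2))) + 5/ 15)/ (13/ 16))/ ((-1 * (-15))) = 44351408/ 21645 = 2049.04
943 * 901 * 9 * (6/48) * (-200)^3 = -7646787000000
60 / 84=5 / 7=0.71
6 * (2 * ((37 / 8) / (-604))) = -111 / 1208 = -0.09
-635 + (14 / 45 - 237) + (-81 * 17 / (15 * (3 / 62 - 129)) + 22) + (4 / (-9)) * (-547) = -72658466 / 119925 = -605.87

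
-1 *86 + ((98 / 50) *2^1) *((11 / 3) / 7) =-6296 / 75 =-83.95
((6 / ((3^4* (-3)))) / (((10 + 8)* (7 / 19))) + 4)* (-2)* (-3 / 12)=20393 / 10206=2.00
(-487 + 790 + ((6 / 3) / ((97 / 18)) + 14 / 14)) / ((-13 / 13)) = -29524 / 97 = -304.37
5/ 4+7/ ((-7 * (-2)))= 7/ 4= 1.75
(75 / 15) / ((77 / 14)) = 10 / 11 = 0.91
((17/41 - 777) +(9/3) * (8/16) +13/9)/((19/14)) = -3996629/7011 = -570.05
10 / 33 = 0.30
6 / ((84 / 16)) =8 / 7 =1.14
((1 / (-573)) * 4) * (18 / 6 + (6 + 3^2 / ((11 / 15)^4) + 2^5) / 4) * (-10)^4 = -11876750000 / 8389293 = -1415.70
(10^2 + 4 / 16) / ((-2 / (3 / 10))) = -1203 / 80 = -15.04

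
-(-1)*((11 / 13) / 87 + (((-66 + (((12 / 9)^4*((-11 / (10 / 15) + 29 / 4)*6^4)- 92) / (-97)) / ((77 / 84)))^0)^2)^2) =1142 / 1131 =1.01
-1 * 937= -937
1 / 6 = 0.17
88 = 88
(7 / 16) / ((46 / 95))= 665 / 736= 0.90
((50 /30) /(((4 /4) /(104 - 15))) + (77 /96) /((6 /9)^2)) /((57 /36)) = 57653 /608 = 94.82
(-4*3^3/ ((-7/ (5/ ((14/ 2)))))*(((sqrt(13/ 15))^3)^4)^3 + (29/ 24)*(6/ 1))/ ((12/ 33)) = 190910136637124823456329/ 8582720251464843750000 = 22.24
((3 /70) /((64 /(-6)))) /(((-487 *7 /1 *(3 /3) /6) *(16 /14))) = 27 /4363520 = 0.00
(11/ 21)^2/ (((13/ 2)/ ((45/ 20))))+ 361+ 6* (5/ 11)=5098605/ 14014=363.82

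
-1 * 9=-9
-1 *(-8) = 8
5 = 5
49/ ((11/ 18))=882/ 11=80.18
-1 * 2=-2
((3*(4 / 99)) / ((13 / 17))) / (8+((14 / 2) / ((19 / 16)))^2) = 6137 / 1655082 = 0.00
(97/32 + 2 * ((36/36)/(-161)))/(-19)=-15553/97888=-0.16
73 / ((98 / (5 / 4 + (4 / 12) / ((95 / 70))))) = 24893 / 22344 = 1.11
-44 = -44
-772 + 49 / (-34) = -26297 / 34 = -773.44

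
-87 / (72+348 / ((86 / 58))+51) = -1247 / 5127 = -0.24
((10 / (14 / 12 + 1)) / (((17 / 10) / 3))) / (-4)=-450 / 221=-2.04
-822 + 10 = -812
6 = 6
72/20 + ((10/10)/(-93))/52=3.60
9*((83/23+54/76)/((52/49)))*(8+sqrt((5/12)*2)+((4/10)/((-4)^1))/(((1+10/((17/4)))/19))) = 554925*sqrt(30)/90896+24749655/90896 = 305.72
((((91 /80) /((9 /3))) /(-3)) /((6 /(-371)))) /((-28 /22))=-53053 /8640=-6.14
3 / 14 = 0.21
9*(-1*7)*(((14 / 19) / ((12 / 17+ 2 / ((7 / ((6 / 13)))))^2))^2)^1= -1964515115964583 / 28289463238656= -69.44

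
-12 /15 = -4 /5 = -0.80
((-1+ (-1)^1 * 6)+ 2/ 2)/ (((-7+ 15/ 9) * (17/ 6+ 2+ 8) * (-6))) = -9/ 616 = -0.01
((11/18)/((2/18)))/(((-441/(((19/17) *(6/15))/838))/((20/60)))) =-209/94237290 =-0.00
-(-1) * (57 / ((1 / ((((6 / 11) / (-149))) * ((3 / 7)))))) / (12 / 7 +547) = -1026 / 6295399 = -0.00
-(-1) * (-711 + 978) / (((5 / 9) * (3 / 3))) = 480.60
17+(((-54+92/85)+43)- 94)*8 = -69219/85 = -814.34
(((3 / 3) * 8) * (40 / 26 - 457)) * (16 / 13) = -757888 / 169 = -4484.54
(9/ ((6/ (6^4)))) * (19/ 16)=4617/ 2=2308.50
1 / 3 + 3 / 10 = 19 / 30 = 0.63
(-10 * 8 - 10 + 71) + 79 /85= -1536 /85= -18.07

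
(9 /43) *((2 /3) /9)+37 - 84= -6061 /129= -46.98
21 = 21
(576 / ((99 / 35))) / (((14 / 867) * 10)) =1261.09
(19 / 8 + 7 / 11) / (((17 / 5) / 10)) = 6625 / 748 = 8.86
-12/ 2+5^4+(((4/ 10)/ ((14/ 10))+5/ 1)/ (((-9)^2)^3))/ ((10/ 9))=2558593207/ 4133430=619.00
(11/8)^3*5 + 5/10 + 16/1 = 15103/512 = 29.50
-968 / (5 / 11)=-10648 / 5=-2129.60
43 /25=1.72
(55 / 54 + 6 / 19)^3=2565726409 / 1080045576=2.38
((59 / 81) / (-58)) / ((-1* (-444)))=-59 / 2085912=-0.00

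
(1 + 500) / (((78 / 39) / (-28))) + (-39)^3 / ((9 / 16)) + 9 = -112461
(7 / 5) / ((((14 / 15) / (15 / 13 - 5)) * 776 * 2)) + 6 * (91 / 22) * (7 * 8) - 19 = 304233079 / 221936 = 1370.81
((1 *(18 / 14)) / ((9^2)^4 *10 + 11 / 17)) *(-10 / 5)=-306 / 51225598067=-0.00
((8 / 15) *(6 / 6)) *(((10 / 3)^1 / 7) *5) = 80 / 63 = 1.27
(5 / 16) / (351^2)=5 / 1971216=0.00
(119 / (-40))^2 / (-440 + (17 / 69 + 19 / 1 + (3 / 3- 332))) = -977109 / 82993600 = -0.01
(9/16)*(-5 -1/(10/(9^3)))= -7011/160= -43.82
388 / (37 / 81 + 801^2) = 15714 / 25984859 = 0.00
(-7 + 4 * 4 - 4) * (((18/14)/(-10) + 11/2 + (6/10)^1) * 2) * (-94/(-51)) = 39292/357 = 110.06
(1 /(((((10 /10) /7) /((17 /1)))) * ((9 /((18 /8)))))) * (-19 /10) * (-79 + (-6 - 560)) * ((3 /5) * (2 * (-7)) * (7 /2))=-1071883.58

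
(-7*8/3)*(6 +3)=-168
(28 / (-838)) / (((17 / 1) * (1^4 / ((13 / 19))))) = -182 / 135337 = -0.00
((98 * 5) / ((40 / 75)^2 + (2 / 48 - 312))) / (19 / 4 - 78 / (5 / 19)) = 17640000 / 3272388829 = 0.01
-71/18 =-3.94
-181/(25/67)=-12127/25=-485.08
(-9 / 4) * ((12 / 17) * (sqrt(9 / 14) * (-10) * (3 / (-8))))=-1215 * sqrt(14) / 952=-4.78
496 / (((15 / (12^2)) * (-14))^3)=-6856704 / 42875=-159.92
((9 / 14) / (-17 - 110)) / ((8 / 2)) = -9 / 7112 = -0.00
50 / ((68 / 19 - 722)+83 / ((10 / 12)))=-2375 / 29394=-0.08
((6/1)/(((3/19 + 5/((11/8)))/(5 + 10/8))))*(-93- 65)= -1238325/793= -1561.57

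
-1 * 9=-9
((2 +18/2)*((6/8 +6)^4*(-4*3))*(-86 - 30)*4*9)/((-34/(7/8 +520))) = -17530895822.25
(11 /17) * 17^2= 187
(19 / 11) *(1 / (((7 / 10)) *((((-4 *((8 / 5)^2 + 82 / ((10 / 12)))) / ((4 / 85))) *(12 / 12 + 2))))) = -0.00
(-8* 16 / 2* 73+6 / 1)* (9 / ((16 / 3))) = -62991 / 8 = -7873.88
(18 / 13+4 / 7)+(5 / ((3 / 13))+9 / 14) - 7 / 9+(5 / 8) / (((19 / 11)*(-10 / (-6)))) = 2950975 / 124488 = 23.70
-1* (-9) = 9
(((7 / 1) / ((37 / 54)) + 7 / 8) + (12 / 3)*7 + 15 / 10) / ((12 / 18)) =60.89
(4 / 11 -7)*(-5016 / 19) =1752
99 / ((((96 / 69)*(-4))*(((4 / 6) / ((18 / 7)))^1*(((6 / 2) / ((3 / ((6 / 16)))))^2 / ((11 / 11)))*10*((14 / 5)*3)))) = -5.81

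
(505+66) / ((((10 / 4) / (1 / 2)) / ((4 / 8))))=571 / 10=57.10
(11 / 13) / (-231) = -1 / 273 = -0.00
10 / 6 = 5 / 3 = 1.67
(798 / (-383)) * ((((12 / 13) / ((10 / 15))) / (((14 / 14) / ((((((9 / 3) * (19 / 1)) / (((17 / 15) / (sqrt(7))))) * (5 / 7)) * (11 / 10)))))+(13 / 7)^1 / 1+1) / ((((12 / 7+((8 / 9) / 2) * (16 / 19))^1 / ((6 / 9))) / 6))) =-2310097482 * sqrt(7) / 10580375 - 545832 / 47875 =-589.07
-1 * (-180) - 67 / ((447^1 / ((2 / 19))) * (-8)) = 6115027 / 33972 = 180.00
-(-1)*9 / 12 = 3 / 4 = 0.75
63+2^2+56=123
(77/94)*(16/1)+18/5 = 3926/235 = 16.71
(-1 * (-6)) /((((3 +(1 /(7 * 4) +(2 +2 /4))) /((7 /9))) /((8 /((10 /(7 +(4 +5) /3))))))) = 3136 /465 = 6.74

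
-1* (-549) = 549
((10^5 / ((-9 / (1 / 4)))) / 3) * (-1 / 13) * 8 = 200000 / 351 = 569.80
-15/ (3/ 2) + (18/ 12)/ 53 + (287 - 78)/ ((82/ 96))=1020055/ 4346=234.71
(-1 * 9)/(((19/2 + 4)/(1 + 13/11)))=-16/11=-1.45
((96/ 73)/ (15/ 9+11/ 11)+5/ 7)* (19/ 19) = 617/ 511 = 1.21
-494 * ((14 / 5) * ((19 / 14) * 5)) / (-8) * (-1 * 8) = -9386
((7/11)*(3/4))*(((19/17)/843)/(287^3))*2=19/354915995126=0.00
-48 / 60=-4 / 5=-0.80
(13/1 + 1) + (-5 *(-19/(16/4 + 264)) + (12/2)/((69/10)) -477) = -2846387/6164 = -461.78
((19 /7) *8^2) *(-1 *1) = -1216 /7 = -173.71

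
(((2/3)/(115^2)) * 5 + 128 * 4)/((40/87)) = 58909469/52900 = 1113.60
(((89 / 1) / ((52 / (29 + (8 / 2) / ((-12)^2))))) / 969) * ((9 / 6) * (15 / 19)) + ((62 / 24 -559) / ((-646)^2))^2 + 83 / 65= 2180447107397297 / 1630068746492160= 1.34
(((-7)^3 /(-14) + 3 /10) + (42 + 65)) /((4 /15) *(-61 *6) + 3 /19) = -12521 /9257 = -1.35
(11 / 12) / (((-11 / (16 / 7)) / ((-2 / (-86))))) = -4 / 903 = -0.00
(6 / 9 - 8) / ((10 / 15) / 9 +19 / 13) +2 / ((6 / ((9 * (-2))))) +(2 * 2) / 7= -500 / 49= -10.20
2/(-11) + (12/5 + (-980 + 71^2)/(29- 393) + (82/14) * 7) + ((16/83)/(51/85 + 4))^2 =2339293706313/72958505620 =32.06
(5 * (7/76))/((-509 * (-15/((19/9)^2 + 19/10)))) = 1897/4947480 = 0.00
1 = 1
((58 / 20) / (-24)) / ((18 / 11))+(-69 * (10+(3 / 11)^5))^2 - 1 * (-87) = 53372689544635739801 / 112049674276320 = 476330.61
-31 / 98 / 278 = -31 / 27244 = -0.00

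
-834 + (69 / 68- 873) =-116007 / 68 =-1705.99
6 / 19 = 0.32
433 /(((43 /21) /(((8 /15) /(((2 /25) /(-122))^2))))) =11278351000 /43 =262287232.56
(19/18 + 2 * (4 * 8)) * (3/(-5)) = -39.03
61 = 61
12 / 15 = 4 / 5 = 0.80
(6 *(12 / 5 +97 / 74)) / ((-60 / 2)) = -1373 / 1850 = -0.74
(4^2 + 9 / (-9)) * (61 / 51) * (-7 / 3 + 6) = 3355 / 51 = 65.78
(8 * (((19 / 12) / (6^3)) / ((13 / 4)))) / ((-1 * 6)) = -19 / 6318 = -0.00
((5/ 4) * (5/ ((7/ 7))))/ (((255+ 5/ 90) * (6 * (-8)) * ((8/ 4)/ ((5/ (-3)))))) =125/ 293824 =0.00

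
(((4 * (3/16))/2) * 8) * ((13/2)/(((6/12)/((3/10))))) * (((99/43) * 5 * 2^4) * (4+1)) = 10774.88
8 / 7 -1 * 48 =-328 / 7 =-46.86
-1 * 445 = -445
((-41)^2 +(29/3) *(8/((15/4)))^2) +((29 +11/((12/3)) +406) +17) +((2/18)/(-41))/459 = 36918543257/16937100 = 2179.74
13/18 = 0.72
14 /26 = 0.54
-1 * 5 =-5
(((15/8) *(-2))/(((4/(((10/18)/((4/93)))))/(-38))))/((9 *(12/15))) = 73625/1152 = 63.91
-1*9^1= -9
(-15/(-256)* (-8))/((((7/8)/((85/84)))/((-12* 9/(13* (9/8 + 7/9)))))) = 206550/87269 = 2.37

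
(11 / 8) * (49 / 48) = 539 / 384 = 1.40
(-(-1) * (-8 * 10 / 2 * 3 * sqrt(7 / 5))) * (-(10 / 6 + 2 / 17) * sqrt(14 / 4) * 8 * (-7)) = -142688 * sqrt(10) / 17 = -26542.30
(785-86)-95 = 604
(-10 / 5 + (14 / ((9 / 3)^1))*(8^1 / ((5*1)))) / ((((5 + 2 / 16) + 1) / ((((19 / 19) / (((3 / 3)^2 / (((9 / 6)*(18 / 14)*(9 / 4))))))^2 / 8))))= 807003 / 384160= 2.10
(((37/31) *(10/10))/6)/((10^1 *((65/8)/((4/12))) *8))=37/362700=0.00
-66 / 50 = -33 / 25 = -1.32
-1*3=-3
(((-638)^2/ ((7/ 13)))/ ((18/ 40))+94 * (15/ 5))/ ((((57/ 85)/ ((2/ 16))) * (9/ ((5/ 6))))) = 22492956275/ 775656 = 28998.62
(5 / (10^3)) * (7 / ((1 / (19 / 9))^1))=133 / 1800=0.07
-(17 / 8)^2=-289 / 64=-4.52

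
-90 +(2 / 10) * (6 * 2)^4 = 20286 / 5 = 4057.20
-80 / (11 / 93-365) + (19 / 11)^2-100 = -96.80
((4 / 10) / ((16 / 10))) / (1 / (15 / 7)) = 15 / 28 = 0.54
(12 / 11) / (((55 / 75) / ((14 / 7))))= 360 / 121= 2.98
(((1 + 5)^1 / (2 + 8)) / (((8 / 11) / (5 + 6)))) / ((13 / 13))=363 / 40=9.08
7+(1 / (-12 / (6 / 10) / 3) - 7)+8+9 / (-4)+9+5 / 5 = 78 / 5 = 15.60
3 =3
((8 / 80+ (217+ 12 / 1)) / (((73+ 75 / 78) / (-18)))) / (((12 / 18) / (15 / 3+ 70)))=-4020705 / 641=-6272.55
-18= -18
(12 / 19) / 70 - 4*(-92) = 244726 / 665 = 368.01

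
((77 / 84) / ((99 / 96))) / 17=8 / 153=0.05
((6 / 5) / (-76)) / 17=-0.00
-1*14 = -14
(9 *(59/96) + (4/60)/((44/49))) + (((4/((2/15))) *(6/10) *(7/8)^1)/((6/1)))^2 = 131959/10560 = 12.50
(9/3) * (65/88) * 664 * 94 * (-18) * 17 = -465545340/11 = -42322303.64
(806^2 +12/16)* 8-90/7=36379568/7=5197081.14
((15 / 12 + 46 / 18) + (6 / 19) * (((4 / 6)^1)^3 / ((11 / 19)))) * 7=10997 / 396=27.77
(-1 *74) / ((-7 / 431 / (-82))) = -2615308 / 7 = -373615.43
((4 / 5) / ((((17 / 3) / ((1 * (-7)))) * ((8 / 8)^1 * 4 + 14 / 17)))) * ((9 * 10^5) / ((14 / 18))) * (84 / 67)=-297226.06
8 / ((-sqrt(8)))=-2 * sqrt(2)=-2.83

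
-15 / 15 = -1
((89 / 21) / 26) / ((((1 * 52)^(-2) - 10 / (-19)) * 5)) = 175864 / 2841195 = 0.06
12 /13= 0.92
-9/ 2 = -4.50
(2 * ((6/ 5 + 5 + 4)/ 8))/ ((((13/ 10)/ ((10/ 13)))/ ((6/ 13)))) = 1530/ 2197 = 0.70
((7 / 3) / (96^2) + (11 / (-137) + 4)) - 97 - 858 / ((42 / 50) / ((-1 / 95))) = -41474803141 / 503774208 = -82.33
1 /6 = 0.17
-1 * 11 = -11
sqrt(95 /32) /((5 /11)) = 11 * sqrt(190) /40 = 3.79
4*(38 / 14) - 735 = -5069 / 7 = -724.14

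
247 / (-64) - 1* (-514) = 32649 / 64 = 510.14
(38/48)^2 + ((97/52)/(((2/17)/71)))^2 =61683745589/48672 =1267335.34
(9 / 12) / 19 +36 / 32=177 / 152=1.16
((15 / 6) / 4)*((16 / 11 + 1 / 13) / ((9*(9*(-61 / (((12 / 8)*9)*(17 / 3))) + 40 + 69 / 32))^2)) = 13502080 / 1398079069101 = 0.00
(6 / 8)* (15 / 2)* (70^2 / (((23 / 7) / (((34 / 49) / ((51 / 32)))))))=84000 / 23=3652.17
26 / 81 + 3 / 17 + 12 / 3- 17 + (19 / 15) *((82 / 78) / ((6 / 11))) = -1801061 / 179010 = -10.06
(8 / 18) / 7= 4 / 63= 0.06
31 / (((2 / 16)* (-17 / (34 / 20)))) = -124 / 5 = -24.80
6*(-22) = -132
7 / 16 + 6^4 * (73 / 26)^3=1008347443 / 35152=28685.35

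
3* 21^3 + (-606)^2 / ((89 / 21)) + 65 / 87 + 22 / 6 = 295366039 / 2581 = 114438.60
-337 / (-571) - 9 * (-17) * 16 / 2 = 699241 / 571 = 1224.59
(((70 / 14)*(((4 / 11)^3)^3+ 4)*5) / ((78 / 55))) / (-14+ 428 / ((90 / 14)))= 4421274800625 / 3296625230899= 1.34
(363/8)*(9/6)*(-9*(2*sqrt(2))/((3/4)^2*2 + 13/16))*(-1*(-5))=-98010*sqrt(2)/31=-4471.20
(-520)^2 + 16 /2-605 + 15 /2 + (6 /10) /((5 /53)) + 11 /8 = 53963647 /200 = 269818.24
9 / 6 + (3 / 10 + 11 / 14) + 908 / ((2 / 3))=95521 / 70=1364.59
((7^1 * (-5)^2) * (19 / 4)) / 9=3325 / 36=92.36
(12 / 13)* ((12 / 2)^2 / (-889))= -432 / 11557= -0.04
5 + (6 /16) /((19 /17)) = 5.34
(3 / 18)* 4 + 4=14 / 3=4.67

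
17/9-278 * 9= -22501/9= -2500.11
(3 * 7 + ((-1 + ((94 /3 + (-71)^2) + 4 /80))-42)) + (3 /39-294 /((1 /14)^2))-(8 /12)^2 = -123023123 /2340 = -52573.98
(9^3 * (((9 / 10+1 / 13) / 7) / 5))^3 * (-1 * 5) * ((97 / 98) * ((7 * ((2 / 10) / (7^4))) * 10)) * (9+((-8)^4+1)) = -158035418721974332467 / 158315847462500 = -998228.68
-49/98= -1/2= -0.50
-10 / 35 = -2 / 7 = -0.29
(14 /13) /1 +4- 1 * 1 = 53 /13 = 4.08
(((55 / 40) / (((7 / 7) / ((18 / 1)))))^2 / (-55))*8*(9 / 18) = -891 / 20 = -44.55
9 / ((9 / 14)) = 14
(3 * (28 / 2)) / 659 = 42 / 659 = 0.06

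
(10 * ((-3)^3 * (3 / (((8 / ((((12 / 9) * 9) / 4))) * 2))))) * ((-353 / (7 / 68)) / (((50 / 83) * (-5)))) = -121034169 / 700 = -172905.96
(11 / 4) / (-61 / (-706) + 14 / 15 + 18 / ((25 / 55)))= 0.07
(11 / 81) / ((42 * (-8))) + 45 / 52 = 306037 / 353808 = 0.86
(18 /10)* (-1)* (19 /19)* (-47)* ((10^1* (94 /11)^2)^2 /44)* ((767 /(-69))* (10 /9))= -12663744.04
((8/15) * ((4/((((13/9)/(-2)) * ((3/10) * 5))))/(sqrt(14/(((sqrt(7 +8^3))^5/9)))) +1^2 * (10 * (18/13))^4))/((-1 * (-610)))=-5536 * sqrt(14) * 519^(1/4)/138775 +55987200/1742221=31.42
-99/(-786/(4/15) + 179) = 198/5537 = 0.04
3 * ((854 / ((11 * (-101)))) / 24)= -427 / 4444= -0.10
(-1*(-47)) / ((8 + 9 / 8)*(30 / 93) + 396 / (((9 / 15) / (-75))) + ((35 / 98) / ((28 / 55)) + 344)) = -571144 / 597299417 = -0.00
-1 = -1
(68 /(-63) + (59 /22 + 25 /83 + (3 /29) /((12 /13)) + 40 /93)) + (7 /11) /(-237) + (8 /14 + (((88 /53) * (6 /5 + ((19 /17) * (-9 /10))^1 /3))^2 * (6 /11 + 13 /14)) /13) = 14003870053151541677 /4311129258364628700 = 3.25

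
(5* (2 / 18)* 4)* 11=220 / 9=24.44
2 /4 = 1 /2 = 0.50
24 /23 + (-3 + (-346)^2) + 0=2753423 /23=119714.04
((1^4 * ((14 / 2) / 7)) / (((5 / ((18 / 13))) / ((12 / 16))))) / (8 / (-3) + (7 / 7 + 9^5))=81 / 23028460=0.00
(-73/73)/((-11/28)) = 2.55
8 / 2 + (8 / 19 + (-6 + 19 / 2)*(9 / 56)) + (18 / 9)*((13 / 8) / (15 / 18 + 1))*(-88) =-151.02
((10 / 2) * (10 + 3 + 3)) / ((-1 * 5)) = -16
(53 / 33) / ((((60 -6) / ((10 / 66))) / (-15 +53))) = 5035 / 29403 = 0.17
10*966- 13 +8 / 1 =9655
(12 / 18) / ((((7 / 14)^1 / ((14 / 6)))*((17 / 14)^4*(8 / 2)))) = 268912 / 751689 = 0.36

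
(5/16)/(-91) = -0.00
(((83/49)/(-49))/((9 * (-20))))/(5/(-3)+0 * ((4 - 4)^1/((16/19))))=-0.00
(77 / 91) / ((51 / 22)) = 242 / 663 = 0.37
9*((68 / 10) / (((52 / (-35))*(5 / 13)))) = -1071 / 10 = -107.10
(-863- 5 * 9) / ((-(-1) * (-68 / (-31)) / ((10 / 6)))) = -35185 / 51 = -689.90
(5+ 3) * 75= 600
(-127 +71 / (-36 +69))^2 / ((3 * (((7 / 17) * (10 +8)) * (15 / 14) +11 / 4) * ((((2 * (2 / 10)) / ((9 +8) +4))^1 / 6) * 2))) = 20199536000 / 263901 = 76542.10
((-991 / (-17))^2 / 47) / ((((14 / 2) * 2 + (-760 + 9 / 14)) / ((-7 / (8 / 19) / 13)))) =914317411 / 7370407460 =0.12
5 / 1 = 5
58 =58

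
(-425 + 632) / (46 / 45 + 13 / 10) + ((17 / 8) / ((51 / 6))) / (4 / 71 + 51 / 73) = 292680007 / 3271268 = 89.47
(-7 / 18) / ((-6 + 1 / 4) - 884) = 0.00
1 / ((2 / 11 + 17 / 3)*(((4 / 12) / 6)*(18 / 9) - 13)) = -297 / 22388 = -0.01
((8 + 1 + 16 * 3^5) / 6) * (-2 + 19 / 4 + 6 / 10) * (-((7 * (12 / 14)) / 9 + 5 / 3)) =-203077 / 40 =-5076.92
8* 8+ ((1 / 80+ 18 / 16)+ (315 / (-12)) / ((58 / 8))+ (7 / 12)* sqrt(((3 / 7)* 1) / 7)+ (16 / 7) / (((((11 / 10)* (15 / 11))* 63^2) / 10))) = sqrt(3) / 12+ 11896228331 / 193369680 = 61.66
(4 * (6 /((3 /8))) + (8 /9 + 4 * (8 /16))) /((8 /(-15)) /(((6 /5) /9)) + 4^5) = 301 /4590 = 0.07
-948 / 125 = -7.58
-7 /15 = -0.47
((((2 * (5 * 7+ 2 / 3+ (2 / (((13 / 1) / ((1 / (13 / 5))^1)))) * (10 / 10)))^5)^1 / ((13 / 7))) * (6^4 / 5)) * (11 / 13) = 76862166511329508770847232 / 349471276837215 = 219938437307.20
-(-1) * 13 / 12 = 13 / 12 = 1.08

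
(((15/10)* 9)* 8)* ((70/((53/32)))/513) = 8960/1007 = 8.90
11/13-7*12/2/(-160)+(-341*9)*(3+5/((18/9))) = -17553527/1040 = -16878.39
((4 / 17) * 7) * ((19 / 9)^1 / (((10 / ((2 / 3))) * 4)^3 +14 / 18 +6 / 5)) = 2660 / 165241513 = 0.00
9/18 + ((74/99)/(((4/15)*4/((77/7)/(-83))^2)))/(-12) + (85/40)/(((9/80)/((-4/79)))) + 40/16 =320150179/156738528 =2.04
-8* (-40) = 320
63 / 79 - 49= -3808 / 79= -48.20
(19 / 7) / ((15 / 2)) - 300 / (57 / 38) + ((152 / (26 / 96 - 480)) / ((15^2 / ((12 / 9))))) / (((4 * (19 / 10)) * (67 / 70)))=-97021212214 / 485984835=-199.64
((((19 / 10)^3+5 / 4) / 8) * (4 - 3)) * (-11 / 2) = -89199 / 16000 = -5.57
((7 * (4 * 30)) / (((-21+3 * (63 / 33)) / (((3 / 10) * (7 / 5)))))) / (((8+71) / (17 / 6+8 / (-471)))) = -204281 / 248060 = -0.82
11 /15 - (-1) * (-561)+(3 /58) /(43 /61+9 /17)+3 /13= -1621384207 /2895360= -559.99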